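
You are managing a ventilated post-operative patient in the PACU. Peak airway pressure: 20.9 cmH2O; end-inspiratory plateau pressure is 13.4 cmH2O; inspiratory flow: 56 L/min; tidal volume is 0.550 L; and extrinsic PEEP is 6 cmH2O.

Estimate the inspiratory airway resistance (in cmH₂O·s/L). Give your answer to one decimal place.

8.0

Flow: 56 L/min ÷ 60 = 0.9333 L/s.
Raw = (PIP − Pplat) / flow = (20.9 − 13.4) / 0.9333 = 7.5 / 0.9333 = 8.036 cmH2O·s/L.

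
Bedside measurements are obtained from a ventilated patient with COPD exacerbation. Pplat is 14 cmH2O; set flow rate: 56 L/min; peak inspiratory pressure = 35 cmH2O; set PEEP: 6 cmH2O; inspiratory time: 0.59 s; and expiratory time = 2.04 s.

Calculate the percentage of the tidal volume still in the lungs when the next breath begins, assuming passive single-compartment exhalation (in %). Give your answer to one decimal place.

Flow: 56 L/min ÷ 60 = 0.9333 L/s.
Vt = flow × Ti = 0.9333 L/s × 0.59 s × 1000 mL/L = 550.65 mL.
R = (PIP − Pplat)/V̇ = (35 − 14) / 0.9333 = 21.0/0.9333 = 22.501 cmH2O·s/L.
C = Vt/(Pplat − PEEP) = 550.65 / (14 − 6) = 550.65/8.0 = 68.831 mL/cmH2O.
τ = R × C = 22.501 × 0.06883 L/cmH2O = 1.549 s.
Fraction remaining at end-expiration = e^(−Te/τ) = e^(−2.04/1.549) = 0.2679 → 26.79%.

26.8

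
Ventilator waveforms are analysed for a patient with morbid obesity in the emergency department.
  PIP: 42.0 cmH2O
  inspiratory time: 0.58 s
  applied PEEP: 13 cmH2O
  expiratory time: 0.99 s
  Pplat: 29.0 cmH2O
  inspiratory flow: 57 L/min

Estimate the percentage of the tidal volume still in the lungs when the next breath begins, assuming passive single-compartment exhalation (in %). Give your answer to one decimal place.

12.2

Flow: 57 L/min ÷ 60 = 0.95 L/s.
Vt = flow × Ti = 0.95 L/s × 0.58 s × 1000 mL/L = 551.0 mL.
R = (PIP − Pplat)/V̇ = (42.0 − 29.0) / 0.95 = 13.0/0.95 = 13.684 cmH2O·s/L.
C = Vt/(Pplat − PEEP) = 551.0 / (29.0 − 13) = 551.0/16.0 = 34.438 mL/cmH2O.
τ = R × C = 13.684 × 0.03444 L/cmH2O = 0.4713 s.
Fraction remaining at end-expiration = e^(−Te/τ) = e^(−0.99/0.4713) = 0.1224 → 12.24%.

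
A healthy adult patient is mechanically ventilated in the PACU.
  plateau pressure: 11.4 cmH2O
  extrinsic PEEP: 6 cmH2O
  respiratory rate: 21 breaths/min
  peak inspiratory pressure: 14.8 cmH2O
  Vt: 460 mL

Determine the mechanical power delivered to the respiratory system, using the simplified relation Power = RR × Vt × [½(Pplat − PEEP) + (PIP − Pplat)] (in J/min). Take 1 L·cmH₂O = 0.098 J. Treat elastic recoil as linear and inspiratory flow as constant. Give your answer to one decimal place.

Per-breath work = Vt × [½(Pplat−PEEP) + (PIP−Pplat)] = 0.460 × [0.5×5.4 + 3.4] = 0.460 × 6.1 = 2.806 L·cmH2O.
Power = 21 × 2.806 = 58.926 L·cmH2O/min.
× 0.098 J/(L·cmH2O) → 5.775 J/min.

5.8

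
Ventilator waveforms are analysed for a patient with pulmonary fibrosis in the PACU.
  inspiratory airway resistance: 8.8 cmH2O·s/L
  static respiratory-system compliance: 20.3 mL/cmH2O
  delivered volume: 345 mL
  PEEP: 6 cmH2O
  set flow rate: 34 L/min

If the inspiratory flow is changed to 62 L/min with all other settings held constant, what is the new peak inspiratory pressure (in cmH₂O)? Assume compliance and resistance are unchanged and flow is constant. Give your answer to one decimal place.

32.1

Flow: 34 L/min ÷ 60 = 0.5667 L/s.
New flow: 62 L/min ÷ 60 = 1.0333 L/s.
PIP = Vt/C + R·V̇ + PEEP (constant-flow equation of motion).
Only the resistive term changes: ΔPIP = R × ΔV̇ = 8.8 × (1.0333 − 0.5667) = 8.8 × 0.4666 = 4.106 cmH2O.
Original PIP = 345/20.3 + 8.8×0.5667 + 6 = 27.982 cmH2O; new PIP = 27.982 + (4.106) = 32.088 cmH2O.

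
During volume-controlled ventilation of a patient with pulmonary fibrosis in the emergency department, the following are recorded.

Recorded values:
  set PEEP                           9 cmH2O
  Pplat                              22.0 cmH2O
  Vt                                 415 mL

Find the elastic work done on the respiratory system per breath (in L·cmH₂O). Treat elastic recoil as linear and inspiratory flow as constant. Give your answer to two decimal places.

Elastic work ≈ ½ × (Pplat − PEEP) × Vt = 0.5 × (22.0 − 9) × 0.415 L = 0.5 × 13.0 × 0.415 = 2.698 L·cmH2O.

2.70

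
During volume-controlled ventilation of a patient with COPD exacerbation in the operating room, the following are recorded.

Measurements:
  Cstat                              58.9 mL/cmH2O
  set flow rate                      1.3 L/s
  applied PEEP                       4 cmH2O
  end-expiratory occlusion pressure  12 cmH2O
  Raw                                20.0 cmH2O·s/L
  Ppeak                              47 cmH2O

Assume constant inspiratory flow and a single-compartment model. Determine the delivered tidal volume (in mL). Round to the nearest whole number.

530

Total PEEP = 12 cmH2O (set 4 + intrinsic 8); this is the baseline alveolar pressure.
Equation of motion (constant flow): PIP = Vt/C + R·V̇ + PEEP.
Vt/C = PIP − R·V̇ − PEEP = 47 − 26.0 − 12 = 9.0 cmH2O.
Vt = C × 9.0 = 58.9 × 9.0 = 530.1 mL.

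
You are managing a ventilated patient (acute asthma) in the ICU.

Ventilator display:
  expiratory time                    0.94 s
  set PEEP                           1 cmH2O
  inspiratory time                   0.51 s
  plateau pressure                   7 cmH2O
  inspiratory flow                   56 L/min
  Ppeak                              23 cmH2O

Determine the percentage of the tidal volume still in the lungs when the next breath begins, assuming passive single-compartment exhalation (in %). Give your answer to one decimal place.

Flow: 56 L/min ÷ 60 = 0.9333 L/s.
Vt = flow × Ti = 0.9333 L/s × 0.51 s × 1000 mL/L = 475.98 mL.
R = (PIP − Pplat)/V̇ = (23 − 7) / 0.9333 = 16.0/0.9333 = 17.143 cmH2O·s/L.
C = Vt/(Pplat − PEEP) = 475.98 / (7 − 1) = 475.98/6.0 = 79.33 mL/cmH2O.
τ = R × C = 17.143 × 0.07933 L/cmH2O = 1.36 s.
Fraction remaining at end-expiration = e^(−Te/τ) = e^(−0.94/1.36) = 0.501 → 50.1%.

50.1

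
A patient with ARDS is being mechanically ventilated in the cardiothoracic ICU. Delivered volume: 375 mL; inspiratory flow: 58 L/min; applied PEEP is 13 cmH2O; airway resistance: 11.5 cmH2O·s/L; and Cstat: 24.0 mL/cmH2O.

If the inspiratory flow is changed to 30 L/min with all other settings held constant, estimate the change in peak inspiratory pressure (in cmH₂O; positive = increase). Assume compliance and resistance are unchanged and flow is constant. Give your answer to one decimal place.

-5.4

Flow: 58 L/min ÷ 60 = 0.9667 L/s.
New flow: 30 L/min ÷ 60 = 0.5 L/s.
PIP = Vt/C + R·V̇ + PEEP (constant-flow equation of motion).
Only the resistive term changes: ΔPIP = R × ΔV̇ = 11.5 × (0.5 − 0.9667) = 11.5 × -0.4667 = -5.367 cmH2O.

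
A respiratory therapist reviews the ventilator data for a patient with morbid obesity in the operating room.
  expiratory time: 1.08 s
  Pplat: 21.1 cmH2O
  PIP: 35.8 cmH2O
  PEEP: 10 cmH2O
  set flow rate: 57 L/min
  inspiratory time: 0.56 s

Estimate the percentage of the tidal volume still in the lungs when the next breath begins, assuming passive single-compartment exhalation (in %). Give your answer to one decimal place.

23.3

Flow: 57 L/min ÷ 60 = 0.95 L/s.
Vt = flow × Ti = 0.95 L/s × 0.56 s × 1000 mL/L = 532.0 mL.
R = (PIP − Pplat)/V̇ = (35.8 − 21.1) / 0.95 = 14.7/0.95 = 15.474 cmH2O·s/L.
C = Vt/(Pplat − PEEP) = 532.0 / (21.1 − 10) = 532.0/11.1 = 47.928 mL/cmH2O.
τ = R × C = 15.474 × 0.04793 L/cmH2O = 0.7417 s.
Fraction remaining at end-expiration = e^(−Te/τ) = e^(−1.08/0.7417) = 0.2331 → 23.31%.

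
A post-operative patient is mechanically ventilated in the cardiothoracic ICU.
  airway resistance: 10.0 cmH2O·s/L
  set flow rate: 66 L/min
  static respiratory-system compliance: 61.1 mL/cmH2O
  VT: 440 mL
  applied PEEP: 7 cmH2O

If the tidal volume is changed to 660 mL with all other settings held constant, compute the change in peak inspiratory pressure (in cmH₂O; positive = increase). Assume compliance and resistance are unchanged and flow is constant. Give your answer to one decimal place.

3.6

PIP = Vt/C + R·V̇ + PEEP (constant-flow equation of motion).
Only the elastic term changes: ΔPIP = ΔVt / C = (660 − 440) / 61.1 = 3.601 cmH2O.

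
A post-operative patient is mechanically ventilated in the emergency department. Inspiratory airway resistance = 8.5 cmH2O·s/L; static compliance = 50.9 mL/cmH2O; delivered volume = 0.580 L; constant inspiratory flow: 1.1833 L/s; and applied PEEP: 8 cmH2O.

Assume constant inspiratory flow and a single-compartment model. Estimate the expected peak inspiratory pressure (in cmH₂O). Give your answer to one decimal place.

Equation of motion (constant flow): PIP = Vt/C + R·V̇ + PEEP.
PIP = 580/50.9 + 8.5×1.1833 + 8 = 11.395 + 10.058 + 8 = 29.453 cmH2O.

29.5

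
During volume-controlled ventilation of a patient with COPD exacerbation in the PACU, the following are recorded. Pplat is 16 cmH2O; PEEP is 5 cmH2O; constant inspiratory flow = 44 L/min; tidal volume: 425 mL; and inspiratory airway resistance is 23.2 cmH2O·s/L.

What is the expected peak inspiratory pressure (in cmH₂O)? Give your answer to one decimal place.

Flow: 44 L/min ÷ 60 = 0.7333 L/s.
PIP = Pplat + Raw × flow = 16 + 23.2 × 0.7333 = 16 + 17.013 = 33.013 cmH2O.

33.0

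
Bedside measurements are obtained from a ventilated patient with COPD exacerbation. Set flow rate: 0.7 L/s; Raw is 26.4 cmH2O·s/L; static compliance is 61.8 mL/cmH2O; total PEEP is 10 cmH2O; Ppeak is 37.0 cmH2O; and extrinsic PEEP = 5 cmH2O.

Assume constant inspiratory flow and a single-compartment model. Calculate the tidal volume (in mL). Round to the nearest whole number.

Total PEEP = 10 cmH2O (set 5 + intrinsic 5); this is the baseline alveolar pressure.
Equation of motion (constant flow): PIP = Vt/C + R·V̇ + PEEP.
Vt/C = PIP − R·V̇ − PEEP = 37.0 − 18.48 − 10 = 8.52 cmH2O.
Vt = C × 8.52 = 61.8 × 8.52 = 526.54 mL.

527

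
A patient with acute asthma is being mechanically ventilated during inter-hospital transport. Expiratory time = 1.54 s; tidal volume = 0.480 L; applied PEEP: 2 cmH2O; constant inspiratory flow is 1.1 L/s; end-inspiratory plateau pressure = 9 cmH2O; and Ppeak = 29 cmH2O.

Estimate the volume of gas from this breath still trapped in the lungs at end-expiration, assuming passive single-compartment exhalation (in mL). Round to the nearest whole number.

R = (PIP − Pplat)/V̇ = (29 − 9) / 1.1 = 20.0/1.1 = 18.182 cmH2O·s/L.
C = Vt/(Pplat − PEEP) = 480.0 / (9 − 2) = 480.0/7.0 = 68.571 mL/cmH2O.
τ = R × C = 18.182 × 0.06857 L/cmH2O = 1.247 s.
Fraction remaining = e^(−Te/τ) = e^(−1.54/1.247) = 0.2908.
Trapped volume = 480.0 × 0.2908 = 139.58 mL.

140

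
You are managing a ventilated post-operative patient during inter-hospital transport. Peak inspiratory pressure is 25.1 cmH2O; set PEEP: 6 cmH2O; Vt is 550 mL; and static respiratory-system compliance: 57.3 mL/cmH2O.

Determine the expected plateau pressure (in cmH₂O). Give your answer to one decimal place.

Pplat = PEEP + Vt / Cstat = 6 + 550 / 57.3 = 6 + 9.599 = 15.599 cmH2O.

15.6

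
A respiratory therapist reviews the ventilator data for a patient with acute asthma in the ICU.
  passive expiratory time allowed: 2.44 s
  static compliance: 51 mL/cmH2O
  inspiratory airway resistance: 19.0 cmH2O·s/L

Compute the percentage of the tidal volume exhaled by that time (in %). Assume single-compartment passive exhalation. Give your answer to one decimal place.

91.9

τ = R × C = 19.0 × 51 mL/cmH2O = 19.0 × 0.051 L/cmH2O = 0.969 s.
Passive exhalation: V(t)/V₀ = e^(−t/τ) = e^(−2.44/0.969) = 0.08062.
Fraction exhaled = 1 − 0.08062 = 0.9194 → 91.94%.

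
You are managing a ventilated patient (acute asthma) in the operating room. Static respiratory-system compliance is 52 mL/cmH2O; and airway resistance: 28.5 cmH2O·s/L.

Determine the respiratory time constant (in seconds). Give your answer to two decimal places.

1.48

τ = R × C = 28.5 × 52 mL/cmH2O = 28.5 × 0.052 L/cmH2O = 1.482 s.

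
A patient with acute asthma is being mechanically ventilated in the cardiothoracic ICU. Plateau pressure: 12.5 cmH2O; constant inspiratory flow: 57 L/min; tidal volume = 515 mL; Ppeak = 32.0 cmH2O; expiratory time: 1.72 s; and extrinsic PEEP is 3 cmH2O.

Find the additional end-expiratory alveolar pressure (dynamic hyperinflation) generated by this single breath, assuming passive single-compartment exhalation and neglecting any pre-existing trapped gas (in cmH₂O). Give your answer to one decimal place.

2.0

Flow: 57 L/min ÷ 60 = 0.95 L/s.
R = (PIP − Pplat)/V̇ = (32.0 − 12.5) / 0.95 = 19.5/0.95 = 20.526 cmH2O·s/L.
C = Vt/(Pplat − PEEP) = 515.0 / (12.5 − 3) = 515.0/9.5 = 54.211 mL/cmH2O.
τ = R × C = 20.526 × 0.05421 L/cmH2O = 1.113 s.
Fraction remaining = e^(−Te/τ) = e^(−1.72/1.113) = 0.2132; trapped volume = 515.0 × 0.2132 = 109.8 mL.
Additional alveolar pressure from trapping ≈ V_trapped / C = 109.8 / 54.211 = 2.025 cmH2O.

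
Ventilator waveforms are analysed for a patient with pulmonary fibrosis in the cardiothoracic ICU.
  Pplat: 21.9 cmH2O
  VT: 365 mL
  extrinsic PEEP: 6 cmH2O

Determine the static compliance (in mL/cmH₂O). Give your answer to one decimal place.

Cstat = Vt / (Pplat − PEEP) = 365 / (21.9 − 6) = 365 / 15.9 = 22.956 mL/cmH2O.

23.0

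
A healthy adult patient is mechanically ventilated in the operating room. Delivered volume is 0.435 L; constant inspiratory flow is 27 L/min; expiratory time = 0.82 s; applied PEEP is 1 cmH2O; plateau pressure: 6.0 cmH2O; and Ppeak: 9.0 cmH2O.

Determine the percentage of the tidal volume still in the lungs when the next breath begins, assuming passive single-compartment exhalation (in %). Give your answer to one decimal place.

Flow: 27 L/min ÷ 60 = 0.45 L/s.
R = (PIP − Pplat)/V̇ = (9.0 − 6.0) / 0.45 = 3.0/0.45 = 6.667 cmH2O·s/L.
C = Vt/(Pplat − PEEP) = 435.0 / (6.0 − 1) = 435.0/5.0 = 87.0 mL/cmH2O.
τ = R × C = 6.667 × 0.087 L/cmH2O = 0.58 s.
Fraction remaining at end-expiration = e^(−Te/τ) = e^(−0.82/0.58) = 0.2432 → 24.32%.

24.3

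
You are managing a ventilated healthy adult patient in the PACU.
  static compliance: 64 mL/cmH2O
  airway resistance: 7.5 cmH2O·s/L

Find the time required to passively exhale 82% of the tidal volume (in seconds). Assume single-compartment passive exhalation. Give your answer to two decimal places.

0.82

τ = R × C = 7.5 × 64 mL/cmH2O = 7.5 × 0.064 L/cmH2O = 0.48 s.
Exhaled fraction f = 1 − e^(−t/τ) → t = −τ·ln(1 − f) = −0.48·ln(0.18) = 0.8231 s.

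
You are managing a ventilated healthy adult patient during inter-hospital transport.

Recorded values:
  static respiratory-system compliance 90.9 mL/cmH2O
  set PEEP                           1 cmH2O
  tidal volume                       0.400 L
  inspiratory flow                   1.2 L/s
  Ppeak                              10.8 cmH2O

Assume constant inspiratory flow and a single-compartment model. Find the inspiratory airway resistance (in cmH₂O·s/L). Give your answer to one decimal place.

4.5

Equation of motion (constant flow): PIP = Vt/C + R·V̇ + PEEP.
R·V̇ = PIP − Vt/C − PEEP = 10.8 − 400/90.9 − 1 = 10.8 − 4.4 − 1 = 5.4 cmH2O.
R = 5.4 / 1.2 = 4.5 cmH2O·s/L.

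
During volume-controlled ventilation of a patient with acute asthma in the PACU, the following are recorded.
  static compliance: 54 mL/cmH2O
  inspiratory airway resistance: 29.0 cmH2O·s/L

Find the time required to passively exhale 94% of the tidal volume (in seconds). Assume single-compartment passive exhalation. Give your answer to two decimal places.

4.41

τ = R × C = 29.0 × 54 mL/cmH2O = 29.0 × 0.054 L/cmH2O = 1.566 s.
Exhaled fraction f = 1 − e^(−t/τ) → t = −τ·ln(1 − f) = −1.566·ln(0.06) = 4.406 s.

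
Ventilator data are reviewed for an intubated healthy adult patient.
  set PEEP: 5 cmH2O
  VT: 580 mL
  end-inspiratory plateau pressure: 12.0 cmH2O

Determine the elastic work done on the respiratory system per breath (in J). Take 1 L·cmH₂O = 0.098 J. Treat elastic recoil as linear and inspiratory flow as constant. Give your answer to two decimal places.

Elastic work ≈ ½ × (Pplat − PEEP) × Vt = 0.5 × (12.0 − 5) × 0.580 L = 0.5 × 7.0 × 0.580 = 2.03 L·cmH2O.
× 0.098 J/(L·cmH2O) → 0.1989 J.

0.20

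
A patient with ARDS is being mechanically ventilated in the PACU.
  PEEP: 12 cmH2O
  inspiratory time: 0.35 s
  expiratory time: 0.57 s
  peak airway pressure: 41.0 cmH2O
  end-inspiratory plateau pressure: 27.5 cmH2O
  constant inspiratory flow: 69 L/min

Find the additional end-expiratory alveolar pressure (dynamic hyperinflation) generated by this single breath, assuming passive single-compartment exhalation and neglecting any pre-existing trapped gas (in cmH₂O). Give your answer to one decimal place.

2.4

Flow: 69 L/min ÷ 60 = 1.15 L/s.
Vt = flow × Ti = 1.15 L/s × 0.35 s × 1000 mL/L = 402.5 mL.
R = (PIP − Pplat)/V̇ = (41.0 − 27.5) / 1.15 = 13.5/1.15 = 11.739 cmH2O·s/L.
C = Vt/(Pplat − PEEP) = 402.5 / (27.5 − 12) = 402.5/15.5 = 25.968 mL/cmH2O.
τ = R × C = 11.739 × 0.02597 L/cmH2O = 0.3049 s.
Fraction remaining = e^(−Te/τ) = e^(−0.57/0.3049) = 0.1542; trapped volume = 402.5 × 0.1542 = 62.066 mL.
Additional alveolar pressure from trapping ≈ V_trapped / C = 62.066 / 25.968 = 2.39 cmH2O.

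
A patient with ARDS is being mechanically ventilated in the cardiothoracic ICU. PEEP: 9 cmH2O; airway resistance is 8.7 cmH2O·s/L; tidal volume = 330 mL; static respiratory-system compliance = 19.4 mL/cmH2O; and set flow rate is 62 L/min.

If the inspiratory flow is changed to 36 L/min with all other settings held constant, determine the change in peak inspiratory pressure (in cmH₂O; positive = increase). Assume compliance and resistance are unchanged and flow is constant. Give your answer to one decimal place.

Flow: 62 L/min ÷ 60 = 1.0333 L/s.
New flow: 36 L/min ÷ 60 = 0.6 L/s.
PIP = Vt/C + R·V̇ + PEEP (constant-flow equation of motion).
Only the resistive term changes: ΔPIP = R × ΔV̇ = 8.7 × (0.6 − 1.0333) = 8.7 × -0.4333 = -3.77 cmH2O.

-3.8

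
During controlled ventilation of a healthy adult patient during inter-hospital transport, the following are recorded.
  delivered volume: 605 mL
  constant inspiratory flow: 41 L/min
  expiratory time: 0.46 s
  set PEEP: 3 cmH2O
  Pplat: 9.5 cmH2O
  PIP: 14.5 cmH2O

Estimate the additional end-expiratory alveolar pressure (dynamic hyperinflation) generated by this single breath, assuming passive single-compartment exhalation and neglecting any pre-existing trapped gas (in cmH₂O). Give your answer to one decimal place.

3.3

Flow: 41 L/min ÷ 60 = 0.6833 L/s.
R = (PIP − Pplat)/V̇ = (14.5 − 9.5) / 0.6833 = 5.0/0.6833 = 7.317 cmH2O·s/L.
C = Vt/(Pplat − PEEP) = 605.0 / (9.5 − 3) = 605.0/6.5 = 93.077 mL/cmH2O.
τ = R × C = 7.317 × 0.09308 L/cmH2O = 0.6811 s.
Fraction remaining = e^(−Te/τ) = e^(−0.46/0.6811) = 0.509; trapped volume = 605.0 × 0.509 = 307.95 mL.
Additional alveolar pressure from trapping ≈ V_trapped / C = 307.95 / 93.077 = 3.309 cmH2O.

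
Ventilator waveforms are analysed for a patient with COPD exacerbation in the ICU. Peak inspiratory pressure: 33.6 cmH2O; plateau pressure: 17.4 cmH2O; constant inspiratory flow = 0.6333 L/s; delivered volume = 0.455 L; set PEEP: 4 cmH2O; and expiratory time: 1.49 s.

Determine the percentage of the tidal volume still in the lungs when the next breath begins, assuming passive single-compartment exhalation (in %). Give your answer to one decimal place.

R = (PIP − Pplat)/V̇ = (33.6 − 17.4) / 0.6333 = 16.2/0.6333 = 25.58 cmH2O·s/L.
C = Vt/(Pplat − PEEP) = 455.0 / (17.4 − 4) = 455.0/13.4 = 33.955 mL/cmH2O.
τ = R × C = 25.58 × 0.03396 L/cmH2O = 0.8687 s.
Fraction remaining at end-expiration = e^(−Te/τ) = e^(−1.49/0.8687) = 0.1799 → 17.99%.

18.0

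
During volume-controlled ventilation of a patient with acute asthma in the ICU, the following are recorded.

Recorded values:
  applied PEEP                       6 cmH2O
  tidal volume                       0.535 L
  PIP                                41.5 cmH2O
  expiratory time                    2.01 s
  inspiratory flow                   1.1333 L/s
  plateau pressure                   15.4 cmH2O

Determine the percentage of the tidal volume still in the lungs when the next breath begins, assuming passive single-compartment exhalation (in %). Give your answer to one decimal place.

R = (PIP − Pplat)/V̇ = (41.5 − 15.4) / 1.1333 = 26.1/1.1333 = 23.03 cmH2O·s/L.
C = Vt/(Pplat − PEEP) = 535.0 / (15.4 − 6) = 535.0/9.4 = 56.915 mL/cmH2O.
τ = R × C = 23.03 × 0.05692 L/cmH2O = 1.311 s.
Fraction remaining at end-expiration = e^(−Te/τ) = e^(−2.01/1.311) = 0.2158 → 21.58%.

21.6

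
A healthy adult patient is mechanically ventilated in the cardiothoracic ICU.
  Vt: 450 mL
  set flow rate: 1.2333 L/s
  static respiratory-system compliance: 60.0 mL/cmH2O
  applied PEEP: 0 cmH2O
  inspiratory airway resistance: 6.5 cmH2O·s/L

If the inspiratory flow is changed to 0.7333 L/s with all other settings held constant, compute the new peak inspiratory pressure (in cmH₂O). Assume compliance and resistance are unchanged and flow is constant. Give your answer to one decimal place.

PIP = Vt/C + R·V̇ + PEEP (constant-flow equation of motion).
Only the resistive term changes: ΔPIP = R × ΔV̇ = 6.5 × (0.7333 − 1.2333) = 6.5 × -0.5 = -3.25 cmH2O.
Original PIP = 450/60.0 + 6.5×1.2333 + 0 = 15.516 cmH2O; new PIP = 15.516 + (-3.25) = 12.266 cmH2O.

12.3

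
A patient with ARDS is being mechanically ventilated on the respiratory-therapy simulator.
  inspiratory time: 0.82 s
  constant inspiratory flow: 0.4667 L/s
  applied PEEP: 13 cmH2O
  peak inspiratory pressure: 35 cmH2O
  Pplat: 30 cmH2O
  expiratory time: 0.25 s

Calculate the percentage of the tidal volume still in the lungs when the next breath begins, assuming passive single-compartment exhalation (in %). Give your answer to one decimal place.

Vt = flow × Ti = 0.4667 L/s × 0.82 s × 1000 mL/L = 382.69 mL.
R = (PIP − Pplat)/V̇ = (35 − 30) / 0.4667 = 5.0/0.4667 = 10.714 cmH2O·s/L.
C = Vt/(Pplat − PEEP) = 382.69 / (30 − 13) = 382.69/17.0 = 22.511 mL/cmH2O.
τ = R × C = 10.714 × 0.02251 L/cmH2O = 0.2412 s.
Fraction remaining at end-expiration = e^(−Te/τ) = e^(−0.25/0.2412) = 0.3547 → 35.47%.

35.5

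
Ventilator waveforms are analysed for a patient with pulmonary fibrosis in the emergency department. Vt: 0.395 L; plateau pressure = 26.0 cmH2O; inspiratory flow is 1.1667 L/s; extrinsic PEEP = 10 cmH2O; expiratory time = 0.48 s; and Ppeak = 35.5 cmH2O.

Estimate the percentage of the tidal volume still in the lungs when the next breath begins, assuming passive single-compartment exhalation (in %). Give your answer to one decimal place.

9.2

R = (PIP − Pplat)/V̇ = (35.5 − 26.0) / 1.1667 = 9.5/1.1667 = 8.143 cmH2O·s/L.
C = Vt/(Pplat − PEEP) = 395.0 / (26.0 − 10) = 395.0/16.0 = 24.688 mL/cmH2O.
τ = R × C = 8.143 × 0.02469 L/cmH2O = 0.2011 s.
Fraction remaining at end-expiration = e^(−Te/τ) = e^(−0.48/0.2011) = 0.09192 → 9.192%.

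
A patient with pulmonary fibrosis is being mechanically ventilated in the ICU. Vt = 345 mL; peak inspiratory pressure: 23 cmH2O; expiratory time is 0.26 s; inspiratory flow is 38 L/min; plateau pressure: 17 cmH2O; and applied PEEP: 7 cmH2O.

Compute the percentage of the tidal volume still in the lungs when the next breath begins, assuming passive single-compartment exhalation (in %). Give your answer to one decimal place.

45.1

Flow: 38 L/min ÷ 60 = 0.6333 L/s.
R = (PIP − Pplat)/V̇ = (23 − 17) / 0.6333 = 6.0/0.6333 = 9.474 cmH2O·s/L.
C = Vt/(Pplat − PEEP) = 345.0 / (17 − 7) = 345.0/10.0 = 34.5 mL/cmH2O.
τ = R × C = 9.474 × 0.0345 L/cmH2O = 0.3269 s.
Fraction remaining at end-expiration = e^(−Te/τ) = e^(−0.26/0.3269) = 0.4514 → 45.14%.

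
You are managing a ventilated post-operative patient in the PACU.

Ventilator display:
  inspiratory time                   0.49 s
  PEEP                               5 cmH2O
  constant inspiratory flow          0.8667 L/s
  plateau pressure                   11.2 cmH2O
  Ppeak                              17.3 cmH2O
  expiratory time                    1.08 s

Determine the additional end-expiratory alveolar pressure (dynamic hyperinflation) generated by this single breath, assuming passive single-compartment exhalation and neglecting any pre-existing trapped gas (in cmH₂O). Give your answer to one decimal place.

Vt = flow × Ti = 0.8667 L/s × 0.49 s × 1000 mL/L = 424.68 mL.
R = (PIP − Pplat)/V̇ = (17.3 − 11.2) / 0.8667 = 6.1/0.8667 = 7.038 cmH2O·s/L.
C = Vt/(Pplat − PEEP) = 424.68 / (11.2 − 5) = 424.68/6.2 = 68.497 mL/cmH2O.
τ = R × C = 7.038 × 0.0685 L/cmH2O = 0.4821 s.
Fraction remaining = e^(−Te/τ) = e^(−1.08/0.4821) = 0.1064; trapped volume = 424.68 × 0.1064 = 45.186 mL.
Additional alveolar pressure from trapping ≈ V_trapped / C = 45.186 / 68.497 = 0.6597 cmH2O.

0.7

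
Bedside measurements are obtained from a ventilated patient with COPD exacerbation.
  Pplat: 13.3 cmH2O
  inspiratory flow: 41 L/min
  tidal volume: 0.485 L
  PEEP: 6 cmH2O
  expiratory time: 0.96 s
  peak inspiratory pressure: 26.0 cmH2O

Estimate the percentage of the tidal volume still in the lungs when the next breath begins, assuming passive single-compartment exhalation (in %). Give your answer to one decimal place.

Flow: 41 L/min ÷ 60 = 0.6833 L/s.
R = (PIP − Pplat)/V̇ = (26.0 − 13.3) / 0.6833 = 12.7/0.6833 = 18.586 cmH2O·s/L.
C = Vt/(Pplat − PEEP) = 485.0 / (13.3 − 6) = 485.0/7.3 = 66.438 mL/cmH2O.
τ = R × C = 18.586 × 0.06644 L/cmH2O = 1.235 s.
Fraction remaining at end-expiration = e^(−Te/τ) = e^(−0.96/1.235) = 0.4596 → 45.96%.

46.0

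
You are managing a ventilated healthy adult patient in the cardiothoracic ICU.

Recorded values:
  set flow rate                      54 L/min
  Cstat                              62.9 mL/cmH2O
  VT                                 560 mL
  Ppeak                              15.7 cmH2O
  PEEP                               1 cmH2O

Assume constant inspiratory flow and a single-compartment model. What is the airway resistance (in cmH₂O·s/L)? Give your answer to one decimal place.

6.4

Flow: 54 L/min ÷ 60 = 0.9 L/s.
Equation of motion (constant flow): PIP = Vt/C + R·V̇ + PEEP.
R·V̇ = PIP − Vt/C − PEEP = 15.7 − 560/62.9 − 1 = 15.7 − 8.903 − 1 = 5.797 cmH2O.
R = 5.797 / 0.9 = 6.441 cmH2O·s/L.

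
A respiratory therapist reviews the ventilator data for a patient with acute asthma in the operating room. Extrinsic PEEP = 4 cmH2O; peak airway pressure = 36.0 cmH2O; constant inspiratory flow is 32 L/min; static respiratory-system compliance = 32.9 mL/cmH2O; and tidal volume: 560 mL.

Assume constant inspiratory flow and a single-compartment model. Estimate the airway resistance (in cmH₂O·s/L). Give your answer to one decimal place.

28.1

Flow: 32 L/min ÷ 60 = 0.5333 L/s.
Equation of motion (constant flow): PIP = Vt/C + R·V̇ + PEEP.
R·V̇ = PIP − Vt/C − PEEP = 36.0 − 560/32.9 − 4 = 36.0 − 17.021 − 4 = 14.979 cmH2O.
R = 14.979 / 0.5333 = 28.087 cmH2O·s/L.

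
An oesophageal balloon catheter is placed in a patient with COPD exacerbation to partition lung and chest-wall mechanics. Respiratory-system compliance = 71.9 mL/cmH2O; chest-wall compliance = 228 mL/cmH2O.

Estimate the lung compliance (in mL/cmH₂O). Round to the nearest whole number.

105

1/CL = 1/Crs − 1/Ccw.
1/CL = 1/71.9 − 1/228 = 0.009522.
CL = 105.02 mL/cmH2O.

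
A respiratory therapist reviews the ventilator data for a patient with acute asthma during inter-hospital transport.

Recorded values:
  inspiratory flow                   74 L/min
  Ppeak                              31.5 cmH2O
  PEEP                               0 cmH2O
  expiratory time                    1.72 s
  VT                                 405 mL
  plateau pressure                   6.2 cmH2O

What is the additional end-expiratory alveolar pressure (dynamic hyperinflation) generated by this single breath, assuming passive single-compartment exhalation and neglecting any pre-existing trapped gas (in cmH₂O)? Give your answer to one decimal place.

Flow: 74 L/min ÷ 60 = 1.2333 L/s.
R = (PIP − Pplat)/V̇ = (31.5 − 6.2) / 1.2333 = 25.3/1.2333 = 20.514 cmH2O·s/L.
C = Vt/(Pplat − PEEP) = 405.0 / (6.2 − 0) = 405.0/6.2 = 65.323 mL/cmH2O.
τ = R × C = 20.514 × 0.06532 L/cmH2O = 1.34 s.
Fraction remaining = e^(−Te/τ) = e^(−1.72/1.34) = 0.277; trapped volume = 405.0 × 0.277 = 112.19 mL.
Additional alveolar pressure from trapping ≈ V_trapped / C = 112.19 / 65.323 = 1.717 cmH2O.

1.7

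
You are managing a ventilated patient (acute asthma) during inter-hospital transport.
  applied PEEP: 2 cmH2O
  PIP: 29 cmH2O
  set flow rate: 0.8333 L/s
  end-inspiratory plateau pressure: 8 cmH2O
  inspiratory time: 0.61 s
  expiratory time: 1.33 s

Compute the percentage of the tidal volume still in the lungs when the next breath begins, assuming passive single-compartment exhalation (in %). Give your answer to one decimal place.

53.6

Vt = flow × Ti = 0.8333 L/s × 0.61 s × 1000 mL/L = 508.31 mL.
R = (PIP − Pplat)/V̇ = (29 − 8) / 0.8333 = 21.0/0.8333 = 25.201 cmH2O·s/L.
C = Vt/(Pplat − PEEP) = 508.31 / (8 − 2) = 508.31/6.0 = 84.718 mL/cmH2O.
τ = R × C = 25.201 × 0.08472 L/cmH2O = 2.135 s.
Fraction remaining at end-expiration = e^(−Te/τ) = e^(−1.33/2.135) = 0.5364 → 53.64%.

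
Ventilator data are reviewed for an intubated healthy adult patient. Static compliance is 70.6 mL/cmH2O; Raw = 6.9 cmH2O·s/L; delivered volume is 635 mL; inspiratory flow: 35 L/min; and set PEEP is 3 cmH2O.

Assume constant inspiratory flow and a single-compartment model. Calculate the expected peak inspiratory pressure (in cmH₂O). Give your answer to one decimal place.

16.0

Flow: 35 L/min ÷ 60 = 0.5833 L/s.
Equation of motion (constant flow): PIP = Vt/C + R·V̇ + PEEP.
PIP = 635/70.6 + 6.9×0.5833 + 3 = 8.994 + 4.025 + 3 = 16.019 cmH2O.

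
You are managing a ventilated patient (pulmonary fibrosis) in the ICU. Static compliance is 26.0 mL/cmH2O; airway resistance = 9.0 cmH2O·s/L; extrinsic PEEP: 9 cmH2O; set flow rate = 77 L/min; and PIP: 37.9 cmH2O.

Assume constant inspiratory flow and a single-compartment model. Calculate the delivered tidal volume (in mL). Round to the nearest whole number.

451

Flow: 77 L/min ÷ 60 = 1.2833 L/s.
Equation of motion (constant flow): PIP = Vt/C + R·V̇ + PEEP.
Vt/C = PIP − R·V̇ − PEEP = 37.9 − 11.55 − 9 = 17.35 cmH2O.
Vt = C × 17.35 = 26.0 × 17.35 = 451.1 mL.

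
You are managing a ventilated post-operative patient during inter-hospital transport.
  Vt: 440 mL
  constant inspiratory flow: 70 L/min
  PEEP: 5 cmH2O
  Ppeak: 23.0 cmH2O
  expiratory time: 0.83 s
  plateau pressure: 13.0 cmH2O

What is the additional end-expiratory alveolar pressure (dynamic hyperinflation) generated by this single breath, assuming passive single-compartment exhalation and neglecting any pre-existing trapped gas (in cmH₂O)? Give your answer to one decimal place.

Flow: 70 L/min ÷ 60 = 1.1667 L/s.
R = (PIP − Pplat)/V̇ = (23.0 − 13.0) / 1.1667 = 10.0/1.1667 = 8.571 cmH2O·s/L.
C = Vt/(Pplat − PEEP) = 440.0 / (13.0 − 5) = 440.0/8.0 = 55.0 mL/cmH2O.
τ = R × C = 8.571 × 0.055 L/cmH2O = 0.4714 s.
Fraction remaining = e^(−Te/τ) = e^(−0.83/0.4714) = 0.1719; trapped volume = 440.0 × 0.1719 = 75.636 mL.
Additional alveolar pressure from trapping ≈ V_trapped / C = 75.636 / 55.0 = 1.375 cmH2O.

1.4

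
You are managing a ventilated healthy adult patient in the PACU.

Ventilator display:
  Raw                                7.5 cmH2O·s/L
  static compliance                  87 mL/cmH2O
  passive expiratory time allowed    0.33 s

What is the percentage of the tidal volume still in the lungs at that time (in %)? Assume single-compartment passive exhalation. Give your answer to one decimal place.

60.3

τ = R × C = 7.5 × 87 mL/cmH2O = 7.5 × 0.087 L/cmH2O = 0.6525 s.
Passive exhalation: V(t)/V₀ = e^(−t/τ) = e^(−0.33/0.6525) = 0.6031.
Fraction remaining = 0.6031 → 60.31%.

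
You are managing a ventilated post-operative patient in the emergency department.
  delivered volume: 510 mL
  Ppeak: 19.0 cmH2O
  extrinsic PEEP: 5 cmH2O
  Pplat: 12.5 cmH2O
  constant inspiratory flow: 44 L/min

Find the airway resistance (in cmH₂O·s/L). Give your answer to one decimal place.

Flow: 44 L/min ÷ 60 = 0.7333 L/s.
Raw = (PIP − Pplat) / flow = (19.0 − 12.5) / 0.7333 = 6.5 / 0.7333 = 8.864 cmH2O·s/L.

8.9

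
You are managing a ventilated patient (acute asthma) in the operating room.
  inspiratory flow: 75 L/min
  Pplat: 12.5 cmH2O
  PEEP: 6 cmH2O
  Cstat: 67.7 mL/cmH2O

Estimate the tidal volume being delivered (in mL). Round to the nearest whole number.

440

Vt = Cstat × (Pplat − PEEP) = 67.7 × (12.5 − 6) = 67.7 × 6.5 = 440.05 mL.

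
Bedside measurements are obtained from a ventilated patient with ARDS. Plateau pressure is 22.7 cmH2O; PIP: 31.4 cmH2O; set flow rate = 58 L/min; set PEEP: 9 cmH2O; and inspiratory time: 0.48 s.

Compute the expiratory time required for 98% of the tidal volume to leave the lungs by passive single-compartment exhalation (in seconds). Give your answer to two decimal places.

Flow: 58 L/min ÷ 60 = 0.9667 L/s.
Vt = flow × Ti = 0.9667 L/s × 0.48 s × 1000 mL/L = 464.02 mL.
R = (PIP − Pplat)/V̇ = (31.4 − 22.7) / 0.9667 = 8.7/0.9667 = 9.0 cmH2O·s/L.
C = Vt/(Pplat − PEEP) = 464.02 / (22.7 − 9) = 464.02/13.7 = 33.87 mL/cmH2O.
τ = R × C = 9.0 × 0.03387 L/cmH2O = 0.3048 s.
t = −τ·ln(1 − 0.98) = −0.3048·ln(0.02) = 1.192 s.

1.19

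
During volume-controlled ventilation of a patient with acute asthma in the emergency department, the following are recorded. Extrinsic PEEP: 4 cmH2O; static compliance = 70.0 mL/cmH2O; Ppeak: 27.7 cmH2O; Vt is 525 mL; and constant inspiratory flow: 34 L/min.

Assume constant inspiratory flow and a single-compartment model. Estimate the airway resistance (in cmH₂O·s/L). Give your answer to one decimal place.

Flow: 34 L/min ÷ 60 = 0.5667 L/s.
Equation of motion (constant flow): PIP = Vt/C + R·V̇ + PEEP.
R·V̇ = PIP − Vt/C − PEEP = 27.7 − 525/70.0 − 4 = 27.7 − 7.5 − 4 = 16.2 cmH2O.
R = 16.2 / 0.5667 = 28.587 cmH2O·s/L.

28.6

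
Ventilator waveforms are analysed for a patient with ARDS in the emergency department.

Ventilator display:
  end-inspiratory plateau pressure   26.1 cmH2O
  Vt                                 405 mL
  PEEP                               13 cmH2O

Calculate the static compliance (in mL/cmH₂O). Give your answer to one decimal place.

Cstat = Vt / (Pplat − PEEP) = 405 / (26.1 − 13) = 405 / 13.1 = 30.916 mL/cmH2O.

30.9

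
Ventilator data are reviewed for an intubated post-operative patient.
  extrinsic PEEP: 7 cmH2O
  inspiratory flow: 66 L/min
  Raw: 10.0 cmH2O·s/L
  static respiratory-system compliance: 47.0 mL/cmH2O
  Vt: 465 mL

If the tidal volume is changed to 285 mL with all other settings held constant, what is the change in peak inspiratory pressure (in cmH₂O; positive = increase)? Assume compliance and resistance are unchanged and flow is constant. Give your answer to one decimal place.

-3.8

PIP = Vt/C + R·V̇ + PEEP (constant-flow equation of motion).
Only the elastic term changes: ΔPIP = ΔVt / C = (285 − 465) / 47.0 = -3.83 cmH2O.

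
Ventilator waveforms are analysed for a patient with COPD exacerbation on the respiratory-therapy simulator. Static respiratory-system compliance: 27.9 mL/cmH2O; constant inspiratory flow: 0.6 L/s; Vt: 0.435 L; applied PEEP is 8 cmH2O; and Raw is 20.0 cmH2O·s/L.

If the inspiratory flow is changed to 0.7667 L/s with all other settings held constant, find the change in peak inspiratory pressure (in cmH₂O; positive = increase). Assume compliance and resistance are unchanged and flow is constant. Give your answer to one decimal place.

PIP = Vt/C + R·V̇ + PEEP (constant-flow equation of motion).
Only the resistive term changes: ΔPIP = R × ΔV̇ = 20.0 × (0.7667 − 0.6) = 20.0 × 0.1667 = 3.334 cmH2O.

3.3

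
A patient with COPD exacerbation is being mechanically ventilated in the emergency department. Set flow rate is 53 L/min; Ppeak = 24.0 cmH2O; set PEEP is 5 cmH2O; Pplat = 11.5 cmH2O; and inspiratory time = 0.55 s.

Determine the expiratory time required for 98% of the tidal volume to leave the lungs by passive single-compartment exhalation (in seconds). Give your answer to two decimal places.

Flow: 53 L/min ÷ 60 = 0.8833 L/s.
Vt = flow × Ti = 0.8833 L/s × 0.55 s × 1000 mL/L = 485.82 mL.
R = (PIP − Pplat)/V̇ = (24.0 − 11.5) / 0.8833 = 12.5/0.8833 = 14.151 cmH2O·s/L.
C = Vt/(Pplat − PEEP) = 485.82 / (11.5 − 5) = 485.82/6.5 = 74.742 mL/cmH2O.
τ = R × C = 14.151 × 0.07474 L/cmH2O = 1.058 s.
t = −τ·ln(1 − 0.98) = −1.058·ln(0.02) = 4.139 s.

4.14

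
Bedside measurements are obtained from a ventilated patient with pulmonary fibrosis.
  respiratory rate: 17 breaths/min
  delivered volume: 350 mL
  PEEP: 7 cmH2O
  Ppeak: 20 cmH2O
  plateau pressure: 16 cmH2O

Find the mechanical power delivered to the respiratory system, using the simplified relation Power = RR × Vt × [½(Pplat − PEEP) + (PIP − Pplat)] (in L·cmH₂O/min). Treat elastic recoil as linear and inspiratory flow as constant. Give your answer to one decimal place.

50.6

Per-breath work = Vt × [½(Pplat−PEEP) + (PIP−Pplat)] = 0.350 × [0.5×9.0 + 4.0] = 0.350 × 8.5 = 2.975 L·cmH2O.
Power = 17 × 2.975 = 50.575 L·cmH2O/min.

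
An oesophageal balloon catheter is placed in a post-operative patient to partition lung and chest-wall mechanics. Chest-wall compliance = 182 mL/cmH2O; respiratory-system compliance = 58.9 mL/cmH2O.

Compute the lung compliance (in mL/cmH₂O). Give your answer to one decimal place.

87.1

1/CL = 1/Crs − 1/Ccw.
1/CL = 1/58.9 − 1/182 = 0.01148.
CL = 87.108 mL/cmH2O.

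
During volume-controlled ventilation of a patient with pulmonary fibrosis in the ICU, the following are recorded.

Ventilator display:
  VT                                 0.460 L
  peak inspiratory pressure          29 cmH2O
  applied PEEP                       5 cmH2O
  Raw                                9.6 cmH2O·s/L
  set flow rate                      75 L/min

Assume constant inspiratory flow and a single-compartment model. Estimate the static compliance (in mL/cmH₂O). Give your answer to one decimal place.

Flow: 75 L/min ÷ 60 = 1.25 L/s.
Equation of motion (constant flow): PIP = Vt/C + R·V̇ + PEEP.
Vt/C = PIP − R·V̇ − PEEP = 29 − 9.6×1.25 − 5 = 29 − 12.0 − 5 = 12.0 cmH2O.
C = Vt / 12.0 = 460 / 12.0 = 38.333 mL/cmH2O.

38.3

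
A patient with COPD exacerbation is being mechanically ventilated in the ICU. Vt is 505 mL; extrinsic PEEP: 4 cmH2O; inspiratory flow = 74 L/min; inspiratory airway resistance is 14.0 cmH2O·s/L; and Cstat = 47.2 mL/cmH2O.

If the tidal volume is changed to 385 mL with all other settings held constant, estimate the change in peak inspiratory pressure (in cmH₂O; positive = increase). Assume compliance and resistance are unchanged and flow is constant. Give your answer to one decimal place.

-2.5

PIP = Vt/C + R·V̇ + PEEP (constant-flow equation of motion).
Only the elastic term changes: ΔPIP = ΔVt / C = (385 − 505) / 47.2 = -2.542 cmH2O.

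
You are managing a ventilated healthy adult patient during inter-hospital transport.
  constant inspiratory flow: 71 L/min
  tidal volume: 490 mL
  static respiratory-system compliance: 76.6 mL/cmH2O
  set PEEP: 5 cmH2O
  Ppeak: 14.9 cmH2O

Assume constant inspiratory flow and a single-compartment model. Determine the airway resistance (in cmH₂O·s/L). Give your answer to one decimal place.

3.0

Flow: 71 L/min ÷ 60 = 1.1833 L/s.
Equation of motion (constant flow): PIP = Vt/C + R·V̇ + PEEP.
R·V̇ = PIP − Vt/C − PEEP = 14.9 − 490/76.6 − 5 = 14.9 − 6.397 − 5 = 3.503 cmH2O.
R = 3.503 / 1.1833 = 2.96 cmH2O·s/L.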